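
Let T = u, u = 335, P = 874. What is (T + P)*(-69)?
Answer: -83421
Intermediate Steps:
T = 335
(T + P)*(-69) = (335 + 874)*(-69) = 1209*(-69) = -83421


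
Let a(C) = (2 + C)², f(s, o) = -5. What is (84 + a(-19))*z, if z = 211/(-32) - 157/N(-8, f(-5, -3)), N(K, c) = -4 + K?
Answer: 232379/96 ≈ 2420.6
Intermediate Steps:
z = 623/96 (z = 211/(-32) - 157/(-4 - 8) = 211*(-1/32) - 157/(-12) = -211/32 - 157*(-1/12) = -211/32 + 157/12 = 623/96 ≈ 6.4896)
(84 + a(-19))*z = (84 + (2 - 19)²)*(623/96) = (84 + (-17)²)*(623/96) = (84 + 289)*(623/96) = 373*(623/96) = 232379/96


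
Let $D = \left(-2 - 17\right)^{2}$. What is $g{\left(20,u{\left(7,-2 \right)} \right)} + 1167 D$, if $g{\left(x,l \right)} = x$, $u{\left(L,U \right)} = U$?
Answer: $421307$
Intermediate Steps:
$D = 361$ ($D = \left(-19\right)^{2} = 361$)
$g{\left(20,u{\left(7,-2 \right)} \right)} + 1167 D = 20 + 1167 \cdot 361 = 20 + 421287 = 421307$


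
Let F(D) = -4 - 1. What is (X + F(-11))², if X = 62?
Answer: 3249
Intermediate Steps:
F(D) = -5
(X + F(-11))² = (62 - 5)² = 57² = 3249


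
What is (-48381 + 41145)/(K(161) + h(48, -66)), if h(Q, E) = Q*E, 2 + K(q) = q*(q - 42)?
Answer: -7236/15989 ≈ -0.45256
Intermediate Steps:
K(q) = -2 + q*(-42 + q) (K(q) = -2 + q*(q - 42) = -2 + q*(-42 + q))
h(Q, E) = E*Q
(-48381 + 41145)/(K(161) + h(48, -66)) = (-48381 + 41145)/((-2 + 161**2 - 42*161) - 66*48) = -7236/((-2 + 25921 - 6762) - 3168) = -7236/(19157 - 3168) = -7236/15989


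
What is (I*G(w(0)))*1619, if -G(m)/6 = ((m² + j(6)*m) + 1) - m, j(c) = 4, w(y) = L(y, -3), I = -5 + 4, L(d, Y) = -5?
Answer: 106854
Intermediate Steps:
I = -1
w(y) = -5
G(m) = -6 - 18*m - 6*m² (G(m) = -6*(((m² + 4*m) + 1) - m) = -6*((1 + m² + 4*m) - m) = -6*(1 + m² + 3*m) = -6 - 18*m - 6*m²)
(I*G(w(0)))*1619 = -(-6 - 18*(-5) - 6*(-5)²)*1619 = -(-6 + 90 - 6*25)*1619 = -(-6 + 90 - 150)*1619 = -1*(-66)*1619 = 66*1619 = 106854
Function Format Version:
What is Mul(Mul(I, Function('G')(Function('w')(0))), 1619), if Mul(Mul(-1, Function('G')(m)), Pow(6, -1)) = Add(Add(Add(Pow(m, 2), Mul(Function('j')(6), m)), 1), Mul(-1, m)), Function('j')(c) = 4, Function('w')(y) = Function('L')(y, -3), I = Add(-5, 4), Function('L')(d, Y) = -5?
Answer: 106854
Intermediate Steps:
I = -1
Function('w')(y) = -5
Function('G')(m) = Add(-6, Mul(-18, m), Mul(-6, Pow(m, 2))) (Function('G')(m) = Mul(-6, Add(Add(Add(Pow(m, 2), Mul(4, m)), 1), Mul(-1, m))) = Mul(-6, Add(Add(1, Pow(m, 2), Mul(4, m)), Mul(-1, m))) = Mul(-6, Add(1, Pow(m, 2), Mul(3, m))) = Add(-6, Mul(-18, m), Mul(-6, Pow(m, 2))))
Mul(Mul(I, Function('G')(Function('w')(0))), 1619) = Mul(Mul(-1, Add(-6, Mul(-18, -5), Mul(-6, Pow(-5, 2)))), 1619) = Mul(Mul(-1, Add(-6, 90, Mul(-6, 25))), 1619) = Mul(Mul(-1, Add(-6, 90, -150)), 1619) = Mul(Mul(-1, -66), 1619) = Mul(66, 1619) = 106854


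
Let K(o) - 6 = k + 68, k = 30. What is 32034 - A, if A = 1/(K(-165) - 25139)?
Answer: 801971191/25035 ≈ 32034.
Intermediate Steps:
K(o) = 104 (K(o) = 6 + (30 + 68) = 6 + 98 = 104)
A = -1/25035 (A = 1/(104 - 25139) = 1/(-25035) = -1/25035 ≈ -3.9944e-5)
32034 - A = 32034 - 1*(-1/25035) = 32034 + 1/25035 = 801971191/25035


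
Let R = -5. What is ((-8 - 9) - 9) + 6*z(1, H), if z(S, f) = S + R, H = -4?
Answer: -50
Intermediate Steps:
z(S, f) = -5 + S (z(S, f) = S - 5 = -5 + S)
((-8 - 9) - 9) + 6*z(1, H) = ((-8 - 9) - 9) + 6*(-5 + 1) = (-17 - 9) + 6*(-4) = -26 - 24 = -50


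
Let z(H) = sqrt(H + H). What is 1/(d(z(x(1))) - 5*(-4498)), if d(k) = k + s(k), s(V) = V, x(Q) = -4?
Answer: 11245/252900066 - I*sqrt(2)/126450033 ≈ 4.4464e-5 - 1.1184e-8*I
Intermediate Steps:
z(H) = sqrt(2)*sqrt(H) (z(H) = sqrt(2*H) = sqrt(2)*sqrt(H))
d(k) = 2*k (d(k) = k + k = 2*k)
1/(d(z(x(1))) - 5*(-4498)) = 1/(2*(sqrt(2)*sqrt(-4)) - 5*(-4498)) = 1/(2*(sqrt(2)*(2*I)) + 22490) = 1/(2*(2*I*sqrt(2)) + 22490) = 1/(4*I*sqrt(2) + 22490) = 1/(22490 + 4*I*sqrt(2))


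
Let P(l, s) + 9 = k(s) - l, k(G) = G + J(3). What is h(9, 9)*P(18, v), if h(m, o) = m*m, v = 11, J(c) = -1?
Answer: -1377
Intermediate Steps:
h(m, o) = m²
k(G) = -1 + G (k(G) = G - 1 = -1 + G)
P(l, s) = -10 + s - l (P(l, s) = -9 + ((-1 + s) - l) = -9 + (-1 + s - l) = -10 + s - l)
h(9, 9)*P(18, v) = 9²*(-10 + 11 - 1*18) = 81*(-10 + 11 - 18) = 81*(-17) = -1377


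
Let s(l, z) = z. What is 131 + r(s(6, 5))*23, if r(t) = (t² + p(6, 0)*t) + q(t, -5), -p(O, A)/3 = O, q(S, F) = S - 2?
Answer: -1295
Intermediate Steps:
q(S, F) = -2 + S
p(O, A) = -3*O
r(t) = -2 + t² - 17*t (r(t) = (t² + (-3*6)*t) + (-2 + t) = (t² - 18*t) + (-2 + t) = -2 + t² - 17*t)
131 + r(s(6, 5))*23 = 131 + (-2 + 5² - 17*5)*23 = 131 + (-2 + 25 - 85)*23 = 131 - 62*23 = 131 - 1426 = -1295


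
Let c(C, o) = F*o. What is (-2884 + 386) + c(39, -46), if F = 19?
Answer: -3372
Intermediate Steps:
c(C, o) = 19*o
(-2884 + 386) + c(39, -46) = (-2884 + 386) + 19*(-46) = -2498 - 874 = -3372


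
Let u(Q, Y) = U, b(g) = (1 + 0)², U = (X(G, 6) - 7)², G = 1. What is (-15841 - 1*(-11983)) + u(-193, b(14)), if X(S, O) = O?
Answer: -3857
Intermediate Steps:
U = 1 (U = (6 - 7)² = (-1)² = 1)
b(g) = 1 (b(g) = 1² = 1)
u(Q, Y) = 1
(-15841 - 1*(-11983)) + u(-193, b(14)) = (-15841 - 1*(-11983)) + 1 = (-15841 + 11983) + 1 = -3858 + 1 = -3857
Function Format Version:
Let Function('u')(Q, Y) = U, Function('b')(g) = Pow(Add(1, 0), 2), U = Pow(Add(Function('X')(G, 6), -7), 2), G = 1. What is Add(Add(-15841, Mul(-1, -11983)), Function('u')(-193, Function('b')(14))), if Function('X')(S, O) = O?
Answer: -3857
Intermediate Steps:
U = 1 (U = Pow(Add(6, -7), 2) = Pow(-1, 2) = 1)
Function('b')(g) = 1 (Function('b')(g) = Pow(1, 2) = 1)
Function('u')(Q, Y) = 1
Add(Add(-15841, Mul(-1, -11983)), Function('u')(-193, Function('b')(14))) = Add(Add(-15841, Mul(-1, -11983)), 1) = Add(Add(-15841, 11983), 1) = Add(-3858, 1) = -3857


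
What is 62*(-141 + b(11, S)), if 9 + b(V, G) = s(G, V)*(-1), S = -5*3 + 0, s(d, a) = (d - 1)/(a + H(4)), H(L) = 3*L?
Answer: -212908/23 ≈ -9256.9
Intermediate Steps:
s(d, a) = (-1 + d)/(12 + a) (s(d, a) = (d - 1)/(a + 3*4) = (-1 + d)/(a + 12) = (-1 + d)/(12 + a))
S = -15 (S = -15 + 0 = -15)
b(V, G) = -9 - (-1 + G)/(12 + V) (b(V, G) = -9 + ((-1 + G)/(12 + V))*(-1) = -9 - (-1 + G)/(12 + V))
62*(-141 + b(11, S)) = 62*(-141 + (-107 - 1*(-15) - 9*11)/(12 + 11)) = 62*(-141 + (-107 + 15 - 99)/23) = 62*(-141 + (1/23)*(-191)) = 62*(-141 - 191/23) = 62*(-3434/23) = -212908/23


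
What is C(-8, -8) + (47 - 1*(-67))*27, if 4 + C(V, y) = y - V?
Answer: 3074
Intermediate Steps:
C(V, y) = -4 + y - V (C(V, y) = -4 + (y - V) = -4 + y - V)
C(-8, -8) + (47 - 1*(-67))*27 = (-4 - 8 - 1*(-8)) + (47 - 1*(-67))*27 = (-4 - 8 + 8) + (47 + 67)*27 = -4 + 114*27 = -4 + 3078 = 3074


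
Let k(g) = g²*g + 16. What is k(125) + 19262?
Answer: 1972403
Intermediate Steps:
k(g) = 16 + g³ (k(g) = g³ + 16 = 16 + g³)
k(125) + 19262 = (16 + 125³) + 19262 = (16 + 1953125) + 19262 = 1953141 + 19262 = 1972403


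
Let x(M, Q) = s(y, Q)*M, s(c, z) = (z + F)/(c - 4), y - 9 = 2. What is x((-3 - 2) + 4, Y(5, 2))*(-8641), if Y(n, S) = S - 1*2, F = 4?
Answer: 34564/7 ≈ 4937.7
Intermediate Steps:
y = 11 (y = 9 + 2 = 11)
Y(n, S) = -2 + S (Y(n, S) = S - 2 = -2 + S)
s(c, z) = (4 + z)/(-4 + c) (s(c, z) = (z + 4)/(c - 4) = (4 + z)/(-4 + c))
x(M, Q) = M*(4/7 + Q/7) (x(M, Q) = ((4 + Q)/(-4 + 11))*M = ((4 + Q)/7)*M = (4/7 + Q/7)*M = M*(4/7 + Q/7))
x((-3 - 2) + 4, Y(5, 2))*(-8641) = (((-3 - 2) + 4)*(4 + (-2 + 2))/7)*(-8641) = ((-5 + 4)*(4 + 0)/7)*(-8641) = ((1/7)*(-1)*4)*(-8641) = -4/7*(-8641) = 34564/7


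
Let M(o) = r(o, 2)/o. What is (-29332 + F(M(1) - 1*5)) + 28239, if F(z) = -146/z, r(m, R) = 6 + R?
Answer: -3425/3 ≈ -1141.7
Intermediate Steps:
M(o) = 8/o (M(o) = (6 + 2)/o = 8/o)
(-29332 + F(M(1) - 1*5)) + 28239 = (-29332 - 146/(8/1 - 1*5)) + 28239 = (-29332 - 146/(8*1 - 5)) + 28239 = (-29332 - 146/(8 - 5)) + 28239 = (-29332 - 146/3) + 28239 = -88142/3 + 28239 = -3425/3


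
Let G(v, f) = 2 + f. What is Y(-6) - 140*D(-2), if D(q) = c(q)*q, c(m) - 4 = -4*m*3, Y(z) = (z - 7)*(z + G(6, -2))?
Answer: 7918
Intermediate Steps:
Y(z) = z*(-7 + z) (Y(z) = (z - 7)*(z + (2 - 2)) = (-7 + z)*(z + 0) = (-7 + z)*z = z*(-7 + z))
c(m) = 4 - 12*m (c(m) = 4 - 4*m*3 = 4 - 12*m)
D(q) = q*(4 - 12*q) (D(q) = (4 - 12*q)*q = q*(4 - 12*q))
Y(-6) - 140*D(-2) = -6*(-7 - 6) - 560*(-2)*(1 - 3*(-2)) = -6*(-13) - 560*(-2)*(1 + 6) = 78 - 560*(-2)*7 = 78 - 140*(-56) = 78 + 7840 = 7918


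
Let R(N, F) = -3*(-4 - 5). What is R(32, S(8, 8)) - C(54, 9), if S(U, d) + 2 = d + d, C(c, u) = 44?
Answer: -17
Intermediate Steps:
S(U, d) = -2 + 2*d (S(U, d) = -2 + (d + d) = -2 + 2*d)
R(N, F) = 27 (R(N, F) = -3*(-9) = 27)
R(32, S(8, 8)) - C(54, 9) = 27 - 1*44 = 27 - 44 = -17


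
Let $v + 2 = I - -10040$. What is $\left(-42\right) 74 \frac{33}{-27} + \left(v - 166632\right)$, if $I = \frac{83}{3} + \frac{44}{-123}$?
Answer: $- \frac{6263489}{41} \approx -1.5277 \cdot 10^{5}$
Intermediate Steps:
$I = \frac{3359}{123}$ ($I = 83 \cdot \frac{1}{3} + 44 \left(- \frac{1}{123}\right) = \frac{83}{3} - \frac{44}{123} = \frac{3359}{123} \approx 27.309$)
$v = \frac{1238033}{123}$ ($v = -2 + \left(\frac{3359}{123} - -10040\right) = -2 + \left(\frac{3359}{123} + 10040\right) = -2 + \frac{1238279}{123} = \frac{1238033}{123} \approx 10065.0$)
$\left(-42\right) 74 \frac{33}{-27} + \left(v - 166632\right) = \left(-42\right) 74 \frac{33}{-27} + \left(\frac{1238033}{123} - 166632\right) = - 3108 \cdot 33 \left(- \frac{1}{27}\right) - \frac{19257703}{123} = \left(-3108\right) \left(- \frac{11}{9}\right) - \frac{19257703}{123} = \frac{11396}{3} - \frac{19257703}{123} = - \frac{6263489}{41}$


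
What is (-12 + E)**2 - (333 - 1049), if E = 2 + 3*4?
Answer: 720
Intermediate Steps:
E = 14 (E = 2 + 12 = 14)
(-12 + E)**2 - (333 - 1049) = (-12 + 14)**2 - (333 - 1049) = 2**2 - 1*(-716) = 4 + 716 = 720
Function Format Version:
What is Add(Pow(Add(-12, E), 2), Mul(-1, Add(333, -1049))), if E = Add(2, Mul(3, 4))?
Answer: 720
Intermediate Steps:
E = 14 (E = Add(2, 12) = 14)
Add(Pow(Add(-12, E), 2), Mul(-1, Add(333, -1049))) = Add(Pow(Add(-12, 14), 2), Mul(-1, Add(333, -1049))) = Add(Pow(2, 2), Mul(-1, -716)) = Add(4, 716) = 720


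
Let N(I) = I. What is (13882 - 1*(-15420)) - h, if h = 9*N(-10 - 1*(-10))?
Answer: 29302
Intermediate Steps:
h = 0 (h = 9*(-10 - 1*(-10)) = 9*(-10 + 10) = 9*0 = 0)
(13882 - 1*(-15420)) - h = (13882 - 1*(-15420)) - 1*0 = (13882 + 15420) + 0 = 29302 + 0 = 29302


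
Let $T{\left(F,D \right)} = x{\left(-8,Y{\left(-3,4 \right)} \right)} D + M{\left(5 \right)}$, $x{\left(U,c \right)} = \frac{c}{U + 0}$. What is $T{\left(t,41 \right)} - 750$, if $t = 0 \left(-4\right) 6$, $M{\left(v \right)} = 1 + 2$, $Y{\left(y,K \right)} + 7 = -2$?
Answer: $- \frac{5607}{8} \approx -700.88$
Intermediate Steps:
$Y{\left(y,K \right)} = -9$ ($Y{\left(y,K \right)} = -7 - 2 = -9$)
$M{\left(v \right)} = 3$
$x{\left(U,c \right)} = \frac{c}{U}$
$t = 0$ ($t = 0 \cdot 6 = 0$)
$T{\left(F,D \right)} = 3 + \frac{9 D}{8}$ ($T{\left(F,D \right)} = - \frac{9}{-8} D + 3 = \left(-9\right) \left(- \frac{1}{8}\right) D + 3 = \frac{9 D}{8} + 3 = 3 + \frac{9 D}{8}$)
$T{\left(t,41 \right)} - 750 = \left(3 + \frac{9}{8} \cdot 41\right) - 750 = \left(3 + \frac{369}{8}\right) - 750 = \frac{393}{8} - 750 = - \frac{5607}{8}$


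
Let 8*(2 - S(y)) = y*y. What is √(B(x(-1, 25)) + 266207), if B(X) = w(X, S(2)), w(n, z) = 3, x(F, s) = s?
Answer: √266210 ≈ 515.96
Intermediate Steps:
S(y) = 2 - y²/8 (S(y) = 2 - y*y/8 = 2 - y²/8)
B(X) = 3
√(B(x(-1, 25)) + 266207) = √(3 + 266207) = √266210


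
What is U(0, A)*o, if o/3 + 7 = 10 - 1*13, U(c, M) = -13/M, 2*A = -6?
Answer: -130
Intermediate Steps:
A = -3 (A = (½)*(-6) = -3)
o = -30 (o = -21 + 3*(10 - 1*13) = -21 + 3*(10 - 13) = -21 + 3*(-3) = -21 - 9 = -30)
U(0, A)*o = -13/(-3)*(-30) = -13*(-⅓)*(-30) = (13/3)*(-30) = -130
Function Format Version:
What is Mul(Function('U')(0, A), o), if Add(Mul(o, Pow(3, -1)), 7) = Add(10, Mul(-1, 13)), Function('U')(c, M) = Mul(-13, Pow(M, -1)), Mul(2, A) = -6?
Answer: -130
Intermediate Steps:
A = -3 (A = Mul(Rational(1, 2), -6) = -3)
o = -30 (o = Add(-21, Mul(3, Add(10, Mul(-1, 13)))) = Add(-21, Mul(3, Add(10, -13))) = Add(-21, Mul(3, -3)) = Add(-21, -9) = -30)
Mul(Function('U')(0, A), o) = Mul(Mul(-13, Pow(-3, -1)), -30) = Mul(Mul(-13, Rational(-1, 3)), -30) = Mul(Rational(13, 3), -30) = -130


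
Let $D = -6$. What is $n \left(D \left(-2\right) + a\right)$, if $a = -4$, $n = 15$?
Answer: $120$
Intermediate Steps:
$n \left(D \left(-2\right) + a\right) = 15 \left(\left(-6\right) \left(-2\right) - 4\right) = 15 \left(12 - 4\right) = 15 \cdot 8 = 120$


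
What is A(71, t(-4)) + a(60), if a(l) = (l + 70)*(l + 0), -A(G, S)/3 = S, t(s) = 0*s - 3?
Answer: 7809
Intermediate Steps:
t(s) = -3 (t(s) = 0 - 3 = -3)
A(G, S) = -3*S
a(l) = l*(70 + l) (a(l) = (70 + l)*l = l*(70 + l))
A(71, t(-4)) + a(60) = -3*(-3) + 60*(70 + 60) = 9 + 60*130 = 9 + 7800 = 7809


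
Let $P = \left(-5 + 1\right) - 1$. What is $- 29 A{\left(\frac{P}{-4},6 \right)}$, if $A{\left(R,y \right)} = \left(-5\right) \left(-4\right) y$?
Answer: $-3480$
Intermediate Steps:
$P = -5$ ($P = -4 - 1 = -5$)
$A{\left(R,y \right)} = 20 y$
$- 29 A{\left(\frac{P}{-4},6 \right)} = - 29 \cdot 20 \cdot 6 = \left(-29\right) 120 = -3480$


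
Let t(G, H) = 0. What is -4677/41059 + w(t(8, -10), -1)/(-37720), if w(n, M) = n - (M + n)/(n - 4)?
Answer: -705624701/6194981920 ≈ -0.11390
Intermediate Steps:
w(n, M) = n - (M + n)/(-4 + n)
-4677/41059 + w(t(8, -10), -1)/(-37720) = -4677/41059 + ((0² - 1*(-1) - 5*0)/(-4 + 0))/(-37720) = -4677*1/41059 + ((0 + 1 + 0)/(-4))*(-1/37720) = -4677/41059 - ¼*1*(-1/37720) = -4677/41059 - ¼*(-1/37720) = -4677/41059 + 1/150880 = -705624701/6194981920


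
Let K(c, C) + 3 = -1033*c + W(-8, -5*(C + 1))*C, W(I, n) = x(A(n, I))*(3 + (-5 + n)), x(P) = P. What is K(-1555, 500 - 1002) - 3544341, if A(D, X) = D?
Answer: -3149485559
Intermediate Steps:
W(I, n) = n*(-2 + n) (W(I, n) = n*(3 + (-5 + n)) = n*(-2 + n))
K(c, C) = -3 - 1033*c + C*(-7 - 5*C)*(-5 - 5*C) (K(c, C) = -3 + (-1033*c + ((-5*(C + 1))*(-2 - 5*(C + 1)))*C) = -3 + (-1033*c + ((-5*(1 + C))*(-2 - 5*(1 + C)))*C) = -3 + (-1033*c + ((-5 - 5*C)*(-2 + (-5 - 5*C)))*C) = -3 + (-1033*c + ((-5 - 5*C)*(-7 - 5*C))*C) = -3 + (-1033*c + ((-7 - 5*C)*(-5 - 5*C))*C) = -3 + (-1033*c + C*(-7 - 5*C)*(-5 - 5*C)) = -3 - 1033*c + C*(-7 - 5*C)*(-5 - 5*C))
K(-1555, 500 - 1002) - 3544341 = (-3 - 1033*(-1555) + 5*(500 - 1002)*(1 + (500 - 1002))*(7 + 5*(500 - 1002))) - 3544341 = (-3 + 1606315 + 5*(-502)*(1 - 502)*(7 + 5*(-502))) - 3544341 = (-3 + 1606315 + 5*(-502)*(-501)*(7 - 2510)) - 3544341 = (-3 + 1606315 + 5*(-502)*(-501)*(-2503)) - 3544341 = (-3 + 1606315 - 3147547530) - 3544341 = -3145941218 - 3544341 = -3149485559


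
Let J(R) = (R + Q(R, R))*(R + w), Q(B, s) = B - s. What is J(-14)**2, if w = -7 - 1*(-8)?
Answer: 33124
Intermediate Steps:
w = 1 (w = -7 + 8 = 1)
J(R) = R*(1 + R) (J(R) = (R + (R - R))*(R + 1) = (R + 0)*(1 + R) = R*(1 + R))
J(-14)**2 = (-14*(1 - 14))**2 = (-14*(-13))**2 = 182**2 = 33124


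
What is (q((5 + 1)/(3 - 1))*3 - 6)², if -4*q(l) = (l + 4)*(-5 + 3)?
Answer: 81/4 ≈ 20.250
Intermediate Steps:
q(l) = 2 + l/2 (q(l) = -(l + 4)*(-5 + 3)/4 = -(4 + l)*(-2)/4 = -(-8 - 2*l)/4 = 2 + l/2)
(q((5 + 1)/(3 - 1))*3 - 6)² = ((2 + ((5 + 1)/(3 - 1))/2)*3 - 6)² = ((2 + (6/2)/2)*3 - 6)² = ((2 + (6*(½))/2)*3 - 6)² = ((2 + (½)*3)*3 - 6)² = ((2 + 3/2)*3 - 6)² = ((7/2)*3 - 6)² = (21/2 - 6)² = (9/2)² = 81/4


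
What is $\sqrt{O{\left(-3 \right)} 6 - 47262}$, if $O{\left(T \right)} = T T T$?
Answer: $8 i \sqrt{741} \approx 217.77 i$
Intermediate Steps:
$O{\left(T \right)} = T^{3}$ ($O{\left(T \right)} = T^{2} T = T^{3}$)
$\sqrt{O{\left(-3 \right)} 6 - 47262} = \sqrt{\left(-3\right)^{3} \cdot 6 - 47262} = \sqrt{\left(-27\right) 6 - 47262} = \sqrt{-162 - 47262} = \sqrt{-47424} = 8 i \sqrt{741}$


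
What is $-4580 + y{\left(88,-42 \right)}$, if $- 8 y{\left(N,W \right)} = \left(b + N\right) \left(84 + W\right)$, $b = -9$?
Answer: $- \frac{19979}{4} \approx -4994.8$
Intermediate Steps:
$y{\left(N,W \right)} = - \frac{\left(-9 + N\right) \left(84 + W\right)}{8}$
$-4580 + y{\left(88,-42 \right)} = -4580 + \left(\frac{189}{2} - 924 + \frac{9}{8} \left(-42\right) - 11 \left(-42\right)\right) = -4580 + \left(\frac{189}{2} - 924 - \frac{189}{4} + 462\right) = -4580 - \frac{1659}{4} = - \frac{19979}{4}$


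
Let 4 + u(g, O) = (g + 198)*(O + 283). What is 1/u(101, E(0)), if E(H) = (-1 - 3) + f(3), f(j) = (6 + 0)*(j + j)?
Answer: 1/94181 ≈ 1.0618e-5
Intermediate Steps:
f(j) = 12*j (f(j) = 6*(2*j) = 12*j)
E(H) = 32 (E(H) = (-1 - 3) + 12*3 = -4 + 36 = 32)
u(g, O) = -4 + (198 + g)*(283 + O) (u(g, O) = -4 + (g + 198)*(O + 283) = -4 + (198 + g)*(283 + O))
1/u(101, E(0)) = 1/(56030 + 198*32 + 283*101 + 32*101) = 1/(56030 + 6336 + 28583 + 3232) = 1/94181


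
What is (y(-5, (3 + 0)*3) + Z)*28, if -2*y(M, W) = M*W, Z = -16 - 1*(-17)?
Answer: 658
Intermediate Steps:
Z = 1 (Z = -16 + 17 = 1)
y(M, W) = -M*W/2
(y(-5, (3 + 0)*3) + Z)*28 = (-½*(-5)*(3 + 0)*3 + 1)*28 = (-½*(-5)*3*3 + 1)*28 = (-½*(-5)*9 + 1)*28 = (45/2 + 1)*28 = (47/2)*28 = 658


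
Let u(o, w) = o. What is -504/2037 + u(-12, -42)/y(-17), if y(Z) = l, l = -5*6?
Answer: 74/485 ≈ 0.15258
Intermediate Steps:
l = -30
y(Z) = -30
-504/2037 + u(-12, -42)/y(-17) = -504/2037 - 12/(-30) = -504*1/2037 - 12*(-1/30) = -24/97 + ⅖ = 74/485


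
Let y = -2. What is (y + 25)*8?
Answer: 184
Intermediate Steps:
(y + 25)*8 = (-2 + 25)*8 = 23*8 = 184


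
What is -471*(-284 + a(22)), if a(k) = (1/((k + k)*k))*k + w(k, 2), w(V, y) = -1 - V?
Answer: 6361797/44 ≈ 1.4459e+5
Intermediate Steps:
a(k) = -1 + 1/(2*k) - k (a(k) = (1/((k + k)*k))*k + (-1 - k) = (1/(((2*k))*k))*k + (-1 - k) = ((1/(2*k))/k)*k + (-1 - k) = (1/(2*k²))*k + (-1 - k) = 1/(2*k) + (-1 - k) = -1 + 1/(2*k) - k)
-471*(-284 + a(22)) = -471*(-284 + (-1 + (½)/22 - 1*22)) = -471*(-284 + (-1 + (½)*(1/22) - 22)) = -471*(-284 + (-1 + 1/44 - 22)) = -471*(-284 - 1011/44) = -471*(-13507/44) = 6361797/44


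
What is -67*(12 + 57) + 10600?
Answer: 5977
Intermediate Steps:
-67*(12 + 57) + 10600 = -67*69 + 10600 = -4623 + 10600 = 5977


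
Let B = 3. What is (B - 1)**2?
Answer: 4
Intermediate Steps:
(B - 1)**2 = (3 - 1)**2 = 2**2 = 4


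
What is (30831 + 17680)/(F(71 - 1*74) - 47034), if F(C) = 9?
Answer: -48511/47025 ≈ -1.0316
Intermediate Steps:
(30831 + 17680)/(F(71 - 1*74) - 47034) = (30831 + 17680)/(9 - 47034) = 48511/(-47025) = 48511*(-1/47025) = -48511/47025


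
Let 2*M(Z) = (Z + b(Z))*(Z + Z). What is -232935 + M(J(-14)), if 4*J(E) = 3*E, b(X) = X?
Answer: -465429/2 ≈ -2.3271e+5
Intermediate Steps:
J(E) = 3*E/4 (J(E) = (3*E)/4 = 3*E/4)
M(Z) = 2*Z**2 (M(Z) = ((Z + Z)*(Z + Z))/2 = ((2*Z)*(2*Z))/2 = (4*Z**2)/2 = 2*Z**2)
-232935 + M(J(-14)) = -232935 + 2*((3/4)*(-14))**2 = -232935 + 2*(-21/2)**2 = -232935 + 2*(441/4) = -232935 + 441/2 = -465429/2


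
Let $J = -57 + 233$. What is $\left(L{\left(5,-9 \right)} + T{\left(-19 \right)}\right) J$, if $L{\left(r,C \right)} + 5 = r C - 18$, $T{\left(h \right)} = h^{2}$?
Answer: $51568$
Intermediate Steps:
$L{\left(r,C \right)} = -23 + C r$ ($L{\left(r,C \right)} = -5 + \left(r C - 18\right) = -5 + \left(C r - 18\right) = -5 + \left(-18 + C r\right) = -23 + C r$)
$J = 176$
$\left(L{\left(5,-9 \right)} + T{\left(-19 \right)}\right) J = \left(\left(-23 - 45\right) + \left(-19\right)^{2}\right) 176 = \left(\left(-23 - 45\right) + 361\right) 176 = \left(-68 + 361\right) 176 = 293 \cdot 176 = 51568$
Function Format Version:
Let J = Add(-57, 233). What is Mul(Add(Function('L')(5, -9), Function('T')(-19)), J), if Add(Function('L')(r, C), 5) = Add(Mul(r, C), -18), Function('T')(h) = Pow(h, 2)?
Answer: 51568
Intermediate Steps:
Function('L')(r, C) = Add(-23, Mul(C, r)) (Function('L')(r, C) = Add(-5, Add(Mul(r, C), -18)) = Add(-5, Add(Mul(C, r), -18)) = Add(-5, Add(-18, Mul(C, r))) = Add(-23, Mul(C, r)))
J = 176
Mul(Add(Function('L')(5, -9), Function('T')(-19)), J) = Mul(Add(Add(-23, Mul(-9, 5)), Pow(-19, 2)), 176) = Mul(Add(Add(-23, -45), 361), 176) = Mul(Add(-68, 361), 176) = Mul(293, 176) = 51568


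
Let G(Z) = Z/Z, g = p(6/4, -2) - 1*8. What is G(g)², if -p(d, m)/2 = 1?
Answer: 1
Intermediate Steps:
p(d, m) = -2 (p(d, m) = -2*1 = -2)
g = -10 (g = -2 - 1*8 = -2 - 8 = -10)
G(Z) = 1
G(g)² = 1² = 1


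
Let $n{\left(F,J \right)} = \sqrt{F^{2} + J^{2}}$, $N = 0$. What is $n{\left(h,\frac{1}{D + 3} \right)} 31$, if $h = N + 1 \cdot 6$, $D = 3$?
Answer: $\frac{31 \sqrt{1297}}{6} \approx 186.07$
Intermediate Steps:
$h = 6$ ($h = 0 + 1 \cdot 6 = 0 + 6 = 6$)
$n{\left(h,\frac{1}{D + 3} \right)} 31 = \sqrt{6^{2} + \left(\frac{1}{3 + 3}\right)^{2}} \cdot 31 = \sqrt{36 + \left(\frac{1}{6}\right)^{2}} \cdot 31 = \sqrt{36 + \frac{1}{36}} \cdot 31 = \sqrt{\frac{1297}{36}} \cdot 31 = \frac{\sqrt{1297}}{6} \cdot 31 = \frac{31 \sqrt{1297}}{6}$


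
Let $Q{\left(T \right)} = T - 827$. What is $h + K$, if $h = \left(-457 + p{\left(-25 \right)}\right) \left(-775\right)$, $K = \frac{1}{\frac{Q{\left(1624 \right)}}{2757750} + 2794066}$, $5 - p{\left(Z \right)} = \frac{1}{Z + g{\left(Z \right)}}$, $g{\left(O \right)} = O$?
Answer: $\frac{5398119194519912493}{15410671024594} \approx 3.5028 \cdot 10^{5}$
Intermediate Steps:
$Q{\left(T \right)} = -827 + T$ ($Q{\left(T \right)} = T - 827 = -827 + T$)
$p{\left(Z \right)} = 5 - \frac{1}{2 Z}$ ($p{\left(Z \right)} = 5 - \frac{1}{Z + Z} = 5 - \frac{1}{2 Z}$)
$K = \frac{2757750}{7705335512297}$ ($K = \frac{1}{\frac{-827 + 1624}{2757750} + 2794066} = \frac{1}{797 \cdot \frac{1}{2757750} + 2794066} = \frac{1}{\frac{797}{2757750} + 2794066} = \frac{1}{\frac{7705335512297}{2757750}} = \frac{2757750}{7705335512297} \approx 3.579 \cdot 10^{-7}$)
$h = \frac{700569}{2}$ ($h = \left(-457 + \left(5 - \frac{1}{2 \left(-25\right)}\right)\right) \left(-775\right) = \left(-457 + \left(5 - - \frac{1}{50}\right)\right) \left(-775\right) = \left(-457 + \left(5 + \frac{1}{50}\right)\right) \left(-775\right) = \left(-457 + \frac{251}{50}\right) \left(-775\right) = \left(- \frac{22599}{50}\right) \left(-775\right) = \frac{700569}{2} \approx 3.5028 \cdot 10^{5}$)
$h + K = \frac{700569}{2} + \frac{2757750}{7705335512297} = \frac{5398119194519912493}{15410671024594}$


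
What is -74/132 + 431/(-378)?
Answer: -3536/2079 ≈ -1.7008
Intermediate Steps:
-74/132 + 431/(-378) = -74*1/132 + 431*(-1/378) = -37/66 - 431/378 = -3536/2079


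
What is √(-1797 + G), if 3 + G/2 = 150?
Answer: 3*I*√167 ≈ 38.769*I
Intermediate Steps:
G = 294 (G = -6 + 2*150 = -6 + 300 = 294)
√(-1797 + G) = √(-1797 + 294) = √(-1503) = 3*I*√167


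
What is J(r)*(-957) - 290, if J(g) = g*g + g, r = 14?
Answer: -201260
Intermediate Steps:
J(g) = g + g² (J(g) = g² + g = g + g²)
J(r)*(-957) - 290 = (14*(1 + 14))*(-957) - 290 = (14*15)*(-957) - 290 = 210*(-957) - 290 = -200970 - 290 = -201260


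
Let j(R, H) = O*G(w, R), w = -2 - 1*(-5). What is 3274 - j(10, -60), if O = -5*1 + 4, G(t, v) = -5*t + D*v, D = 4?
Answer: 3299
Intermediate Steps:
w = 3 (w = -2 + 5 = 3)
G(t, v) = -5*t + 4*v
O = -1 (O = -5 + 4 = -1)
j(R, H) = 15 - 4*R (j(R, H) = -(-5*3 + 4*R) = -(-15 + 4*R) = 15 - 4*R)
3274 - j(10, -60) = 3274 - (15 - 4*10) = 3274 - (15 - 40) = 3274 - 1*(-25) = 3274 + 25 = 3299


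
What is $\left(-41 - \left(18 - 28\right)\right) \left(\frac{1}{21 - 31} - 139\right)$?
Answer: $\frac{43121}{10} \approx 4312.1$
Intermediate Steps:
$\left(-41 - \left(18 - 28\right)\right) \left(\frac{1}{21 - 31} - 139\right) = \left(-41 - \left(18 - 28\right)\right) \left(\frac{1}{-10} - 139\right) = \left(-41 - -10\right) \left(- \frac{1}{10} - 139\right) = \left(-41 + 10\right) \left(- \frac{1391}{10}\right) = \left(-31\right) \left(- \frac{1391}{10}\right) = \frac{43121}{10}$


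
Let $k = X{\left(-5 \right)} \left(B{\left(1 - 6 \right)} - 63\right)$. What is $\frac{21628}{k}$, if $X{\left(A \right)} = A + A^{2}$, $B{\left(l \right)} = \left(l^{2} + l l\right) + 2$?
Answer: $- \frac{5407}{55} \approx -98.309$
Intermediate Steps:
$B{\left(l \right)} = 2 + 2 l^{2}$ ($B{\left(l \right)} = \left(l^{2} + l^{2}\right) + 2 = 2 l^{2} + 2 = 2 + 2 l^{2}$)
$k = -220$ ($k = - 5 \left(1 - 5\right) \left(\left(2 + 2 \left(1 - 6\right)^{2}\right) - 63\right) = \left(-5\right) \left(-4\right) \left(\left(2 + 2 \left(1 - 6\right)^{2}\right) - 63\right) = 20 \left(\left(2 + 2 \left(-5\right)^{2}\right) - 63\right) = 20 \left(\left(2 + 2 \cdot 25\right) - 63\right) = 20 \left(\left(2 + 50\right) - 63\right) = 20 \left(52 - 63\right) = 20 \left(-11\right) = -220$)
$\frac{21628}{k} = \frac{21628}{-220} = 21628 \left(- \frac{1}{220}\right) = - \frac{5407}{55}$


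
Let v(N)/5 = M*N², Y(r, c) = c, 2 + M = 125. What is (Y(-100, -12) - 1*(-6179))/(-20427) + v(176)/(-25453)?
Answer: -389296221131/519928431 ≈ -748.75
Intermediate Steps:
M = 123 (M = -2 + 125 = 123)
v(N) = 615*N² (v(N) = 5*(123*N²) = 615*N²)
(Y(-100, -12) - 1*(-6179))/(-20427) + v(176)/(-25453) = (-12 - 1*(-6179))/(-20427) + (615*176²)/(-25453) = (-12 + 6179)*(-1/20427) + (615*30976)*(-1/25453) = 6167*(-1/20427) + 19050240*(-1/25453) = -6167/20427 - 19050240/25453 = -389296221131/519928431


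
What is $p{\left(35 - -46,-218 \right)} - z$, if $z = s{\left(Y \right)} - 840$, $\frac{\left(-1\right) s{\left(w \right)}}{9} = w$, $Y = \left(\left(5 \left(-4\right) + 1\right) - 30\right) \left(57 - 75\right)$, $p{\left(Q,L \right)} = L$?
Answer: $8560$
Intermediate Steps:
$Y = 882$ ($Y = \left(\left(-20 + 1\right) - 30\right) \left(-18\right) = \left(-19 - 30\right) \left(-18\right) = \left(-49\right) \left(-18\right) = 882$)
$s{\left(w \right)} = - 9 w$
$z = -8778$ ($z = \left(-9\right) 882 - 840 = -7938 - 840 = -8778$)
$p{\left(35 - -46,-218 \right)} - z = -218 - -8778 = -218 + 8778 = 8560$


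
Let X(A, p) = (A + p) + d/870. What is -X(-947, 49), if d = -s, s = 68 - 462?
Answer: 390433/435 ≈ 897.55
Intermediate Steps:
s = -394
d = 394 (d = -1*(-394) = 394)
X(A, p) = 197/435 + A + p (X(A, p) = (A + p) + 394/870 = (A + p) + 394*(1/870) = (A + p) + 197/435 = 197/435 + A + p)
-X(-947, 49) = -(197/435 - 947 + 49) = -1*(-390433/435) = 390433/435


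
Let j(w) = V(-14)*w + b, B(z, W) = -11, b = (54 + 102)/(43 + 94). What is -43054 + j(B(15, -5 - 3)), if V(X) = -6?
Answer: -5889200/137 ≈ -42987.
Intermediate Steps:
b = 156/137 ≈ 1.1387
j(w) = 156/137 - 6*w (j(w) = -6*w + 156/137 = 156/137 - 6*w)
-43054 + j(B(15, -5 - 3)) = -43054 + (156/137 - 6*(-11)) = -43054 + (156/137 + 66) = -43054 + 9198/137 = -5889200/137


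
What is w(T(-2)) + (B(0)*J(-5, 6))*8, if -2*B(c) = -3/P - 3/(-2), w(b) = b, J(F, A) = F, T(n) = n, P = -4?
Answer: 43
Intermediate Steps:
B(c) = -9/8 (B(c) = -(-3/(-4) - 3/(-2))/2 = -(-3*(-¼) - 3*(-½))/2 = -(¾ + 3/2)/2 = -½*9/4 = -9/8)
w(T(-2)) + (B(0)*J(-5, 6))*8 = -2 - 9/8*(-5)*8 = -2 + (45/8)*8 = -2 + 45 = 43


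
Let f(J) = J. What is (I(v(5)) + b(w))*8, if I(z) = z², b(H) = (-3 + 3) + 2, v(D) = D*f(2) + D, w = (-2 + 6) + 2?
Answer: 1816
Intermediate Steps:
w = 6 (w = 4 + 2 = 6)
v(D) = 3*D (v(D) = D*2 + D = 2*D + D = 3*D)
b(H) = 2 (b(H) = 0 + 2 = 2)
(I(v(5)) + b(w))*8 = ((3*5)² + 2)*8 = (15² + 2)*8 = (225 + 2)*8 = 227*8 = 1816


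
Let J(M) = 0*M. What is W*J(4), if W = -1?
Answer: 0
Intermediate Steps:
J(M) = 0
W*J(4) = -1*0 = 0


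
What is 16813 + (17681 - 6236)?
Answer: 28258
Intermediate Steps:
16813 + (17681 - 6236) = 16813 + 11445 = 28258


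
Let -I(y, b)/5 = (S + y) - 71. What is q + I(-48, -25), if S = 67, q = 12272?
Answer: 12532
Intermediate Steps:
I(y, b) = 20 - 5*y (I(y, b) = -5*((67 + y) - 71) = -5*(-4 + y) = 20 - 5*y)
q + I(-48, -25) = 12272 + (20 - 5*(-48)) = 12272 + (20 + 240) = 12272 + 260 = 12532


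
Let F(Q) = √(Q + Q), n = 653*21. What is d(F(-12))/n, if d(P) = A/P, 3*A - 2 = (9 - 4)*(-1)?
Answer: I*√6/164556 ≈ 1.4885e-5*I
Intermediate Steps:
n = 13713
F(Q) = √2*√Q (F(Q) = √(2*Q) = √2*√Q)
A = -1 (A = ⅔ + ((9 - 4)*(-1))/3 = ⅔ + (5*(-1))/3 = ⅔ + (⅓)*(-5) = ⅔ - 5/3 = -1)
d(P) = -1/P
d(F(-12))/n = -1/(√2*√(-12))/13713 = -1/(√2*(2*I*√3))*(1/13713) = -1/(2*I*√6)*(1/13713) = -(-1)*I*√6/12*(1/13713) = (I*√6/12)*(1/13713) = I*√6/164556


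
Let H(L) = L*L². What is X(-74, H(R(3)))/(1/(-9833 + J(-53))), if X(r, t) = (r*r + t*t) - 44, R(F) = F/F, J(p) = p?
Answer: -53710638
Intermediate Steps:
R(F) = 1
H(L) = L³
X(r, t) = -44 + r² + t² (X(r, t) = (r² + t²) - 44 = -44 + r² + t²)
X(-74, H(R(3)))/(1/(-9833 + J(-53))) = (-44 + (-74)² + (1³)²)/(1/(-9833 - 53)) = (-44 + 5476 + 1²)/(1/(-9886)) = (-44 + 5476 + 1)/(-1/9886) = 5433*(-9886) = -53710638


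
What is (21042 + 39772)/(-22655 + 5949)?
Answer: -30407/8353 ≈ -3.6402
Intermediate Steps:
(21042 + 39772)/(-22655 + 5949) = 60814/(-16706) = 60814*(-1/16706) = -30407/8353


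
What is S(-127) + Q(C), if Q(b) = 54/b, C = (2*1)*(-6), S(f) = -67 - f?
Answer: 111/2 ≈ 55.500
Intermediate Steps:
C = -12 (C = 2*(-6) = -12)
S(-127) + Q(C) = (-67 - 1*(-127)) + 54/(-12) = (-67 + 127) + 54*(-1/12) = 60 - 9/2 = 111/2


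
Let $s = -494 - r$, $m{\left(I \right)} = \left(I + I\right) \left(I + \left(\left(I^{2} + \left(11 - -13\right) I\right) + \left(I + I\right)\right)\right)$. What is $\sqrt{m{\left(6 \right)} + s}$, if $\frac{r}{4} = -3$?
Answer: $\sqrt{1894} \approx 43.52$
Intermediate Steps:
$r = -12$ ($r = 4 \left(-3\right) = -12$)
$m{\left(I \right)} = 2 I \left(I^{2} + 27 I\right)$ ($m{\left(I \right)} = 2 I \left(I + \left(\left(I^{2} + \left(11 + 13\right) I\right) + 2 I\right)\right) = 2 I \left(I + \left(\left(I^{2} + 24 I\right) + 2 I\right)\right) = 2 I \left(I + \left(I^{2} + 26 I\right)\right) = 2 I \left(I^{2} + 27 I\right)$)
$s = -482$ ($s = -494 - -12 = -494 + 12 = -482$)
$\sqrt{m{\left(6 \right)} + s} = \sqrt{2 \cdot 6^{2} \left(27 + 6\right) - 482} = \sqrt{2 \cdot 36 \cdot 33 - 482} = \sqrt{2376 - 482} = \sqrt{1894}$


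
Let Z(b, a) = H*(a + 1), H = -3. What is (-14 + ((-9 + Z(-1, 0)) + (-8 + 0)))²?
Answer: 1156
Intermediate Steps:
Z(b, a) = -3 - 3*a (Z(b, a) = -3*(a + 1) = -3*(1 + a) = -3 - 3*a)
(-14 + ((-9 + Z(-1, 0)) + (-8 + 0)))² = (-14 + ((-9 + (-3 - 3*0)) + (-8 + 0)))² = (-14 + ((-9 + (-3 + 0)) - 8))² = (-14 + ((-9 - 3) - 8))² = (-14 + (-12 - 8))² = (-14 - 20)² = (-34)² = 1156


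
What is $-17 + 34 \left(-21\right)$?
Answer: $-731$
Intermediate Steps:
$-17 + 34 \left(-21\right) = -17 - 714 = -731$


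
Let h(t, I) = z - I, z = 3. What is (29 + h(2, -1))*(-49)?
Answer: -1617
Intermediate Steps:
h(t, I) = 3 - I
(29 + h(2, -1))*(-49) = (29 + (3 - 1*(-1)))*(-49) = (29 + (3 + 1))*(-49) = (29 + 4)*(-49) = 33*(-49) = -1617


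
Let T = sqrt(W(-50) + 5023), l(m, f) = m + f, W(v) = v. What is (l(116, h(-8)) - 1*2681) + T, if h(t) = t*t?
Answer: -2501 + sqrt(4973) ≈ -2430.5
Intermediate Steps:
h(t) = t**2
l(m, f) = f + m
T = sqrt(4973) (T = sqrt(-50 + 5023) = sqrt(4973) ≈ 70.520)
(l(116, h(-8)) - 1*2681) + T = (((-8)**2 + 116) - 1*2681) + sqrt(4973) = ((64 + 116) - 2681) + sqrt(4973) = (180 - 2681) + sqrt(4973) = -2501 + sqrt(4973)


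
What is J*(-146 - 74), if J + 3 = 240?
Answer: -52140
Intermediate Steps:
J = 237 (J = -3 + 240 = 237)
J*(-146 - 74) = 237*(-146 - 74) = 237*(-220) = -52140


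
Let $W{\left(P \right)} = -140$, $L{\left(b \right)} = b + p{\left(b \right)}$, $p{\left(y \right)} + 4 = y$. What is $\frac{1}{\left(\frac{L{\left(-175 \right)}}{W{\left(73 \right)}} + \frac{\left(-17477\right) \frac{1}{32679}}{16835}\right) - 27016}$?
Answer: $- \frac{1100301930}{29722974783811} \approx -3.7019 \cdot 10^{-5}$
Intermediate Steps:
$p{\left(y \right)} = -4 + y$
$L{\left(b \right)} = -4 + 2 b$ ($L{\left(b \right)} = b + \left(-4 + b\right) = -4 + 2 b$)
$\frac{1}{\left(\frac{L{\left(-175 \right)}}{W{\left(73 \right)}} + \frac{\left(-17477\right) \frac{1}{32679}}{16835}\right) - 27016} = \frac{1}{\left(\frac{-4 + 2 \left(-175\right)}{-140} + \frac{\left(-17477\right) \frac{1}{32679}}{16835}\right) - 27016} = \frac{1}{\left(\left(-4 - 350\right) \left(- \frac{1}{140}\right) + \left(-17477\right) \frac{1}{32679} \cdot \frac{1}{16835}\right) - 27016} = \frac{1}{\left(\left(-354\right) \left(- \frac{1}{140}\right) - \frac{17477}{550150965}\right) - 27016} = \frac{1}{\left(\frac{177}{70} - \frac{17477}{550150965}\right) - 27016} = \frac{1}{\frac{2782157069}{1100301930} - 27016} = \frac{1}{- \frac{29722974783811}{1100301930}} = - \frac{1100301930}{29722974783811}$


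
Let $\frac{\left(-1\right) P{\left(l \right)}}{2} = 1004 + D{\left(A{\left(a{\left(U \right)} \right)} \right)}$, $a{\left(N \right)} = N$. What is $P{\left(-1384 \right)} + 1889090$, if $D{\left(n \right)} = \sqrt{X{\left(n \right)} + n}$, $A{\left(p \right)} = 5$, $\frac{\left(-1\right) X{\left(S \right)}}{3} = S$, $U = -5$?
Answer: $1887082 - 2 i \sqrt{10} \approx 1.8871 \cdot 10^{6} - 6.3246 i$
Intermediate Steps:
$X{\left(S \right)} = - 3 S$
$D{\left(n \right)} = \sqrt{2} \sqrt{- n}$ ($D{\left(n \right)} = \sqrt{- 3 n + n} = \sqrt{- 2 n} = \sqrt{2} \sqrt{- n}$)
$P{\left(l \right)} = -2008 - 2 i \sqrt{10}$ ($P{\left(l \right)} = - 2 \left(1004 + \sqrt{2} \sqrt{\left(-1\right) 5}\right) = - 2 \left(1004 + \sqrt{2} \sqrt{-5}\right) = - 2 \left(1004 + \sqrt{2} i \sqrt{5}\right) = - 2 \left(1004 + i \sqrt{10}\right) = -2008 - 2 i \sqrt{10}$)
$P{\left(-1384 \right)} + 1889090 = \left(-2008 - 2 i \sqrt{10}\right) + 1889090 = 1887082 - 2 i \sqrt{10}$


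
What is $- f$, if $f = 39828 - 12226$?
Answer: $-27602$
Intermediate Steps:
$f = 27602$
$- f = \left(-1\right) 27602 = -27602$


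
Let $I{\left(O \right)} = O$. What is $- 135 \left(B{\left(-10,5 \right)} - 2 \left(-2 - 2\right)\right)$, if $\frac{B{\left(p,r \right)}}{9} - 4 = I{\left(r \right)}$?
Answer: $-12015$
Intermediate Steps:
$B{\left(p,r \right)} = 36 + 9 r$
$- 135 \left(B{\left(-10,5 \right)} - 2 \left(-2 - 2\right)\right) = - 135 \left(\left(36 + 9 \cdot 5\right) - 2 \left(-2 - 2\right)\right) = - 135 \left(\left(36 + 45\right) - -8\right) = - 135 \left(81 + 8\right) = \left(-135\right) 89 = -12015$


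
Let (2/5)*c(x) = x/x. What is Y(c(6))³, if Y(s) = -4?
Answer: -64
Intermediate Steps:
c(x) = 5/2 (c(x) = 5*(x/x)/2 = (5/2)*1 = 5/2)
Y(c(6))³ = (-4)³ = -64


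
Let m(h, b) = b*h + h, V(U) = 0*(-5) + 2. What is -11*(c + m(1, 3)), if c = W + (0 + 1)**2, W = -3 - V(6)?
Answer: 0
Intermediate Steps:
V(U) = 2 (V(U) = 0 + 2 = 2)
W = -5 (W = -3 - 1*2 = -3 - 2 = -5)
m(h, b) = h + b*h
c = -4 (c = -5 + (0 + 1)**2 = -5 + 1**2 = -5 + 1 = -4)
-11*(c + m(1, 3)) = -11*(-4 + 1*(1 + 3)) = -11*(-4 + 1*4) = -11*(-4 + 4) = -11*0 = 0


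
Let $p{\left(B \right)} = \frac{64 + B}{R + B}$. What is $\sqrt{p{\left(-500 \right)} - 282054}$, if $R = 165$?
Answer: $\frac{i \sqrt{31653364090}}{335} \approx 531.09 i$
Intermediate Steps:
$p{\left(B \right)} = \frac{64 + B}{165 + B}$
$\sqrt{p{\left(-500 \right)} - 282054} = \sqrt{\frac{64 - 500}{165 - 500} - 282054} = \sqrt{\frac{1}{-335} \left(-436\right) - 282054} = \sqrt{\left(- \frac{1}{335}\right) \left(-436\right) - 282054} = \sqrt{\frac{436}{335} - 282054} = \sqrt{- \frac{94487654}{335}} = \frac{i \sqrt{31653364090}}{335}$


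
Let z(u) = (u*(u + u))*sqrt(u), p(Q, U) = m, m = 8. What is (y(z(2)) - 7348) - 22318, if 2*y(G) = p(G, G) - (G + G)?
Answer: -29662 - 8*sqrt(2) ≈ -29673.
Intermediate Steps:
p(Q, U) = 8
z(u) = 2*u**(5/2) (z(u) = (u*(2*u))*sqrt(u) = (2*u**2)*sqrt(u) = 2*u**(5/2))
y(G) = 4 - G (y(G) = (8 - (G + G))/2 = (8 - 2*G)/2 = 4 - G)
(y(z(2)) - 7348) - 22318 = ((4 - 2*2**(5/2)) - 7348) - 22318 = ((4 - 2*4*sqrt(2)) - 7348) - 22318 = ((4 - 8*sqrt(2)) - 7348) - 22318 = (-7344 - 8*sqrt(2)) - 22318 = -29662 - 8*sqrt(2)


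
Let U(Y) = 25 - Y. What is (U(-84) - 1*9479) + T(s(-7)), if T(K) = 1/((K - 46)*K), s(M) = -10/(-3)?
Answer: -11993609/1280 ≈ -9370.0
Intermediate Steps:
s(M) = 10/3 (s(M) = -10*(-1/3) = 10/3)
T(K) = 1/(K*(-46 + K)) (T(K) = 1/((-46 + K)*K) = 1/(K*(-46 + K)))
(U(-84) - 1*9479) + T(s(-7)) = ((25 - 1*(-84)) - 1*9479) + 1/((10/3)*(-46 + 10/3)) = ((25 + 84) - 9479) + 3/(10*(-128/3)) = (109 - 9479) + (3/10)*(-3/128) = -9370 - 9/1280 = -11993609/1280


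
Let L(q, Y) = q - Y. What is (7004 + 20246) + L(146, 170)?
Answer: 27226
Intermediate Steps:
(7004 + 20246) + L(146, 170) = (7004 + 20246) + (146 - 1*170) = 27250 + (146 - 170) = 27250 - 24 = 27226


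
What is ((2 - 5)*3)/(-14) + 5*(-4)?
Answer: -271/14 ≈ -19.357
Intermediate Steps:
((2 - 5)*3)/(-14) + 5*(-4) = -(-3)*3/14 - 20 = -1/14*(-9) - 20 = 9/14 - 20 = -271/14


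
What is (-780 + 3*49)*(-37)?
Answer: 23421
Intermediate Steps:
(-780 + 3*49)*(-37) = (-780 + 147)*(-37) = -633*(-37) = 23421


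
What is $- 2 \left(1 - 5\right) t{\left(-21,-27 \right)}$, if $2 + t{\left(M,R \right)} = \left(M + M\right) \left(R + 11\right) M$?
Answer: $-112912$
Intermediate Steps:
$t{\left(M,R \right)} = -2 + 2 M^{2} \left(11 + R\right)$ ($t{\left(M,R \right)} = -2 + \left(M + M\right) \left(R + 11\right) M = -2 + 2 M \left(11 + R\right) M = -2 + 2 M^{2} \left(11 + R\right)$)
$- 2 \left(1 - 5\right) t{\left(-21,-27 \right)} = - 2 \left(1 - 5\right) \left(-2 + 22 \left(-21\right)^{2} + 2 \left(-27\right) \left(-21\right)^{2}\right) = \left(-2\right) \left(-4\right) \left(-2 + 22 \cdot 441 + 2 \left(-27\right) 441\right) = 8 \left(-2 + 9702 - 23814\right) = 8 \left(-14114\right) = -112912$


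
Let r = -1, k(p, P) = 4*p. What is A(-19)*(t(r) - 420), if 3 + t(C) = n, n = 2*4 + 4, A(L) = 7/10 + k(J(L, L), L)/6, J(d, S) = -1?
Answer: -137/10 ≈ -13.700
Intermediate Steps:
A(L) = 1/30 (A(L) = 7/10 + (4*(-1))/6 = 7*(⅒) - 4*⅙ = 7/10 - ⅔ = 1/30)
n = 12 (n = 8 + 4 = 12)
t(C) = 9 (t(C) = -3 + 12 = 9)
A(-19)*(t(r) - 420) = (9 - 420)/30 = (1/30)*(-411) = -137/10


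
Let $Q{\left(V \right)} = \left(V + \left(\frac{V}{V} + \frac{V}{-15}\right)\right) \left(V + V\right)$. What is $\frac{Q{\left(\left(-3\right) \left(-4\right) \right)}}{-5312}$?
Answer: $- \frac{183}{3320} \approx -0.05512$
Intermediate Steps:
$Q{\left(V \right)} = 2 V \left(1 + \frac{14 V}{15}\right)$ ($Q{\left(V \right)} = \left(V + \left(1 + V \left(- \frac{1}{15}\right)\right)\right) 2 V = \left(V - \left(-1 + \frac{V}{15}\right)\right) 2 V = \left(1 + \frac{14 V}{15}\right) 2 V = 2 V \left(1 + \frac{14 V}{15}\right)$)
$\frac{Q{\left(\left(-3\right) \left(-4\right) \right)}}{-5312} = \frac{\frac{2}{15} \left(\left(-3\right) \left(-4\right)\right) \left(15 + 14 \left(\left(-3\right) \left(-4\right)\right)\right)}{-5312} = \frac{2}{15} \cdot 12 \left(15 + 14 \cdot 12\right) \left(- \frac{1}{5312}\right) = \frac{2}{15} \cdot 12 \left(15 + 168\right) \left(- \frac{1}{5312}\right) = \frac{2}{15} \cdot 12 \cdot 183 \left(- \frac{1}{5312}\right) = \frac{1464}{5} \left(- \frac{1}{5312}\right) = - \frac{183}{3320}$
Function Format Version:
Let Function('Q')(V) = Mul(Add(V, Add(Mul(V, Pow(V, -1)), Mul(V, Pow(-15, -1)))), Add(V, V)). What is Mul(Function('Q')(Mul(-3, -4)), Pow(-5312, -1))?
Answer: Rational(-183, 3320) ≈ -0.055120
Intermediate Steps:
Function('Q')(V) = Mul(2, V, Add(1, Mul(Rational(14, 15), V))) (Function('Q')(V) = Mul(Add(V, Add(1, Mul(V, Rational(-1, 15)))), Mul(2, V)) = Mul(Add(V, Add(1, Mul(Rational(-1, 15), V))), Mul(2, V)) = Mul(Add(1, Mul(Rational(14, 15), V)), Mul(2, V)) = Mul(2, V, Add(1, Mul(Rational(14, 15), V))))
Mul(Function('Q')(Mul(-3, -4)), Pow(-5312, -1)) = Mul(Mul(Rational(2, 15), Mul(-3, -4), Add(15, Mul(14, Mul(-3, -4)))), Pow(-5312, -1)) = Mul(Mul(Rational(2, 15), 12, Add(15, Mul(14, 12))), Rational(-1, 5312)) = Mul(Mul(Rational(2, 15), 12, Add(15, 168)), Rational(-1, 5312)) = Mul(Mul(Rational(2, 15), 12, 183), Rational(-1, 5312)) = Mul(Rational(1464, 5), Rational(-1, 5312)) = Rational(-183, 3320)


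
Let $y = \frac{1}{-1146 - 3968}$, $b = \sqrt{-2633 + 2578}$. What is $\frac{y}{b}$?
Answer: $\frac{i \sqrt{55}}{281270} \approx 2.6367 \cdot 10^{-5} i$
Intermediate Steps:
$b = i \sqrt{55}$ ($b = \sqrt{-55} = i \sqrt{55} \approx 7.4162 i$)
$y = - \frac{1}{5114}$ ($y = \frac{1}{-5114} = - \frac{1}{5114} \approx -0.00019554$)
$\frac{y}{b} = - \frac{1}{5114 i \sqrt{55}} = - \frac{\left(- \frac{1}{55}\right) i \sqrt{55}}{5114} = \frac{i \sqrt{55}}{281270}$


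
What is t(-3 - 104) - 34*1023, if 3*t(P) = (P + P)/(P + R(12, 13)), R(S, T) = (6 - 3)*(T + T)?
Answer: -3025820/87 ≈ -34780.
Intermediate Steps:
R(S, T) = 6*T (R(S, T) = 3*(2*T) = 6*T)
t(P) = 2*P/(3*(78 + P)) (t(P) = ((P + P)/(P + 6*13))/3 = ((2*P)/(P + 78))/3 = ((2*P)/(78 + P))/3 = (2*P/(78 + P))/3 = 2*P/(3*(78 + P)))
t(-3 - 104) - 34*1023 = 2*(-3 - 104)/(3*(78 + (-3 - 104))) - 34*1023 = (2/3)*(-107)/(78 - 107) - 34782 = (2/3)*(-107)/(-29) - 34782 = (2/3)*(-107)*(-1/29) - 34782 = 214/87 - 34782 = -3025820/87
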